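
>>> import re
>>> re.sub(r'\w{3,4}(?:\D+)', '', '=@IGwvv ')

'=@'

Pattern: 3 to 4 of a word character; then one or more of a non-digit (non-capturing group).
Matches: at [2:8] → 'IGwvv '.
Each match is replaced by ''.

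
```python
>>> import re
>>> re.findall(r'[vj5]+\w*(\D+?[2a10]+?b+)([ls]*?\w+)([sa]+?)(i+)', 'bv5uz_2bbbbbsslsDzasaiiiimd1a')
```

[('_2bbbbb', 'sslsDzas', 'a', 'iiii')]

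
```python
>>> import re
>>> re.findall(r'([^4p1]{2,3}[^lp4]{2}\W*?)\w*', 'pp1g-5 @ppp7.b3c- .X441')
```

Pattern: 2 to 3 of any character except [4p1], then exactly 2 of any character except [lp4], then zero or more of a non-word character (lazy) (captured); then zero or more of a word character.
The `?` after the quantifier makes it lazy — it takes as little as possible before letting the rest of the pattern try.
Matches: at [3:12] match 'g-5 @ppp7', group 1 = 'g-5 @'; at [12:17] match '.b3c-', group 1 = '.b3c-'.
`findall` collects group 1 from each match (2 total).

['g-5 @', '.b3c-']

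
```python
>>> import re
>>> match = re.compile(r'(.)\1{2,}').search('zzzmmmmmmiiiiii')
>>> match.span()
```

(0, 3)

After group 1 captures some text, `\1` only succeeds where that same text appears again.
The match spans [0:3] → 'zzz'.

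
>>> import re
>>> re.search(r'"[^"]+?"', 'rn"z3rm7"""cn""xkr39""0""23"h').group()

'"z3rm7"'

The match spans [2:9] → '"z3rm7"'.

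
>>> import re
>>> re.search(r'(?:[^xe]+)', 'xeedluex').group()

'dlu'

Pattern: one or more of any character except [xe] (non-capturing group).
`re.search` tries every starting position until one works.
The match spans [3:6] → 'dlu'.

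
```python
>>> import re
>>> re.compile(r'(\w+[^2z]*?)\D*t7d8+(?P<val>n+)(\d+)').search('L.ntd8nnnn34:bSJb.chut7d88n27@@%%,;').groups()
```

('L.ntd8nnnn34', 'n', '27')

The match spans [0:29] → 'L.ntd8nnnn34:bSJb.chut7d88n27'.
Captured: group 1 = 'L.ntd8nnnn34', group 2 = 'n', group 3 = '27'.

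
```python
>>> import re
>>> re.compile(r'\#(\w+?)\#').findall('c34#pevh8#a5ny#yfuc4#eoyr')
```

['pevh8', 'yfuc4']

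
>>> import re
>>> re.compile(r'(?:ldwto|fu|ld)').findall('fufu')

['fu', 'fu']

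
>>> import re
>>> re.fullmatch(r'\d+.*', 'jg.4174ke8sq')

For `fullmatch`, every character of the input must be accounted for by the pattern.
Here there's no way to consume every character, so the call returns None.

None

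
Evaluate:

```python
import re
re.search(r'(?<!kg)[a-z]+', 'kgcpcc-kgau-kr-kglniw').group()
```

Because the assertion is negative and zero-width, positions next to the forbidden text are skipped.
`re.search` tries every starting position until one works.
The match spans [0:6] → 'kgcpcc'.

'kgcpcc'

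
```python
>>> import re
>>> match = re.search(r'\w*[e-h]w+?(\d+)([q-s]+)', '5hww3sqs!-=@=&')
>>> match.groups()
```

('3', 'sqs')

The match spans [0:8] → '5hww3sqs'.
Captured: group 1 = '3', group 2 = 'sqs'.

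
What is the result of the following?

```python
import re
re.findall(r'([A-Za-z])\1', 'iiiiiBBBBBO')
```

A backreference is literal: `\1` must see the identical characters the first group matched.
Matches: at [0:2] match 'ii', group 1 = 'i'; at [2:4] match 'ii', group 1 = 'i'; at [5:7] match 'BB', group 1 = 'B'; at [7:9] match 'BB', group 1 = 'B'.
Because there's exactly one group, `findall` drops the full match and keeps group 1 from each hit.

['i', 'i', 'B', 'B']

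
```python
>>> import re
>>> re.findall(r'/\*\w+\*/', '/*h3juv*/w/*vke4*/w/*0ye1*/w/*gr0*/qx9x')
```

Since nothing is captured, `findall` lists the 4 matched substrings directly.

['/*h3juv*/', '/*vke4*/', '/*0ye1*/', '/*gr0*/']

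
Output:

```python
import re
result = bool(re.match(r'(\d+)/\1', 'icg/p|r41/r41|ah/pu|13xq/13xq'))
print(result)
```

False

The backreference `\1` re-matches whatever the first group consumed, character for character.
`match` is anchored at position 0; if the pattern doesn't fit there, it returns None.
Here position 0 doesn't satisfy it, so the call returns None, and `bool(None)` is False.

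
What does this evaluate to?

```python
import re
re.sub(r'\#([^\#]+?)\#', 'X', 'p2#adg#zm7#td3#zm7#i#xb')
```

Every occurrence is swapped for 'X'.

'p2Xzm7Xzm7Xxb'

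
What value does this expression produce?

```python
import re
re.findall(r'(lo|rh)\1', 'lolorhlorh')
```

['lo']

The backreference `\1` re-matches whatever the first group consumed, character for character.
One capturing group, so `findall` returns just the captured substring from the one match — 1 in all.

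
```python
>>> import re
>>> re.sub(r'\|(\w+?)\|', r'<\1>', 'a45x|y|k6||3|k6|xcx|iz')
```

`\1` in the replacement pulls in group 1's text for each match.

'a45x<y>k6|<3>k6<xcx>iz'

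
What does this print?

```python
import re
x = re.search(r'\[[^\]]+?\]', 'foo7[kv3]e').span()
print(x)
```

`re.search` tries every starting position until one works.
The match spans [4:9] → '[kv3]'.

(4, 9)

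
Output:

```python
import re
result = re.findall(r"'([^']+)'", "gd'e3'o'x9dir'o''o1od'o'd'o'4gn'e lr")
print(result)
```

['e3', 'x9dir', 'o1od', 'd', '4gn']

Scanning left to right: at [2:6] match "'e3'", group 1 = 'e3'; at [7:14] match "'x9dir'", group 1 = 'x9dir'; at [16:22] match "'o1od'", group 1 = 'o1od'; at [23:26] match "'d'", group 1 = 'd'; at [27:32] match "'4gn'", group 1 = '4gn'.
Because there's exactly one group, `findall` drops the full match and keeps group 1 from each hit.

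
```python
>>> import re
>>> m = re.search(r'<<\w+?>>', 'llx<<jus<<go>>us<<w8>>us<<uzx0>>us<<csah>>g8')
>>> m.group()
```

`re.search` scans for the first position where the pattern succeeds.
The match spans [8:14] → '<<go>>'.

'<<go>>'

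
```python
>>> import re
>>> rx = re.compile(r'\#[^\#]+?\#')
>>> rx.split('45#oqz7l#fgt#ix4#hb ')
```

['45', 'fgt', 'hb ']

Matches to split on: at [2:9] → '#oqz7l#'; at [12:17] → '#ix4#'.
The string is cut at each match, leaving 3 pieces.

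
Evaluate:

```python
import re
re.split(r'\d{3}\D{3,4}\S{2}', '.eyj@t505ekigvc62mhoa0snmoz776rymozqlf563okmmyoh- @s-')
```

The string is cut at each match, leaving 4 pieces.

['.eyj@t', '62mhoa0snmoz', 'lf', 'h- @s-']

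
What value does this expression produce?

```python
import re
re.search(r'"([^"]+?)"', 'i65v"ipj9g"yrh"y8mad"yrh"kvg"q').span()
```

`search` walks the string left to right and returns the first match it finds.
The match spans [4:11] → '"ipj9g"'.
Captured: group 1 = 'ipj9g'.

(4, 11)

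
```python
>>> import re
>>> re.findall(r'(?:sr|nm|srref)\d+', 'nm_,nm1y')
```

Matches: at [4:7] → 'nm1'.
With no groups in the pattern, `findall` gives back each whole match — 1 here.

['nm1']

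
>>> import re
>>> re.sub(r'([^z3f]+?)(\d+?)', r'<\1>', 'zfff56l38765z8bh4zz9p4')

A `+?`/`*?`/`{m,n}?` starts at its minimum and grows only as far as needed for what follows to match.
Each match is replaced using the text its own group 1 captured.

'zfff<5><l><8><6>z<8bh>zz<9p>'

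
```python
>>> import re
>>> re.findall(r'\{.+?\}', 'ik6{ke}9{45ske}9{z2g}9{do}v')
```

['{ke}', '{45ske}', '{z2g}', '{do}']

A non-greedy quantifier consumes as few characters as it can — just enough that the remainder of the pattern still matches from where it stops; whatever follows it matches normally.
Since nothing is captured, `findall` lists the 4 matched substrings directly.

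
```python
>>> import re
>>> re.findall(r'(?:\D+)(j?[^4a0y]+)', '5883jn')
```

['n']

Pattern: one or more of a non-digit (non-capturing group); then optionally the literal 'j', then one or more of any character except [4a0y] (captured).
Matches: at [4:6] match 'jn', group 1 = 'n'.
With a single group, `findall` returns only what that group captured — 1 item.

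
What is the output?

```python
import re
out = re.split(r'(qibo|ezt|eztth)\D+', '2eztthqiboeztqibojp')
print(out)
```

Alternation isn't longest-match — the leftmost alternative that fits at this position is chosen.
Matches to split on: at [1:19] → 'eztthqiboeztqibojp'.
With a capturing group present, the delimiter's captured portion is kept in the result list.

['2', 'ezt', '']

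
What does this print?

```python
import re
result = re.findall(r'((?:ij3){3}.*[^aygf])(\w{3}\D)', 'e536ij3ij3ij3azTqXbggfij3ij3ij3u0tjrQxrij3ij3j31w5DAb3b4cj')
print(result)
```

The pattern matches the literal 'ij3' repeated 3 times, then zero or more of any character, then any character except [aygf] (captured); then exactly 3 of a word character, then a non-digit (captured).
Walking the string: at [4:58] match 'ij3ij3ij3azTqXbggfij3ij3ij3u0tjrQxrij3ij3j31w5DAb3b4cj', groups = ('ij3ij3ij3azTqXbggfij3ij3ij3u0tjrQxrij3ij3j31w5DAb3', 'b4cj').
With 2 capturing groups, `findall` returns a 2-tuple per match.

[('ij3ij3ij3azTqXbggfij3ij3ij3u0tjrQxrij3ij3j31w5DAb3', 'b4cj')]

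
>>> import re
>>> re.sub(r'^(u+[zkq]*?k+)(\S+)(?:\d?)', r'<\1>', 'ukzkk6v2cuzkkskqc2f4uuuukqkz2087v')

'<uk>'

Pattern: anchored at the start of the string; then one or more of the literal 'u', then zero or more of one of [zkq] (lazy), then one or more of the literal 'k' (captured); then one or more of a non-whitespace character (captured); then optionally a digit (non-capturing group).
With the lazy modifier that quantifier settles for the fewest repetitions that let the rest of the pattern succeed (the atoms after it are unaffected and can still be greedy).
Matches: at [0:33] → 'ukzkk6v2cuzkkskqc2f4uuuukqkz2087v'.
The replacement refers to a captured group, so each match is rewritten using its own captured text.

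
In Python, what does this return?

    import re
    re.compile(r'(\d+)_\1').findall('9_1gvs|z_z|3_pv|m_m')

[]

Because there's exactly one group, `findall` drops the full match and keeps group 1 from each hit.
Nothing in the string satisfies the pattern, so the list is empty.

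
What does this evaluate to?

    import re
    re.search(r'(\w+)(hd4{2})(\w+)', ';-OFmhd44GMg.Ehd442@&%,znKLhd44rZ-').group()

'OFmhd44GMg'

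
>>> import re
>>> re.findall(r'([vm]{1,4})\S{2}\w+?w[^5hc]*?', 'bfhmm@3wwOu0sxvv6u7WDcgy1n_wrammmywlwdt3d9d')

Lazy quantifiers expand one character at a time until the remainder of the pattern can match.
`findall` collects group 1 from each match (3 total).

['mm', 'vv', 'mmm']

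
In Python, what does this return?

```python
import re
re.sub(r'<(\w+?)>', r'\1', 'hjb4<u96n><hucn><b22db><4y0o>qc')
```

'hjb4u96nhucnb22db4y0oqc'

Matches: at [4:10] → '<u96n>'; at [10:16] → '<hucn>'; at [16:23] → '<b22db>'; at [23:29] → '<4y0o>'.
The replacement refers to a captured group, so each match is rewritten using its own captured text.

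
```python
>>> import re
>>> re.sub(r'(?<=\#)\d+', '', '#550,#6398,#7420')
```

Lookahead/lookbehind check context without consuming it, so the matched span excludes the asserted characters.
Matches: at [1:4] → '550'; at [6:10] → '6398'; at [12:16] → '7420'.
Every occurrence is swapped for ''.

'#,#,#'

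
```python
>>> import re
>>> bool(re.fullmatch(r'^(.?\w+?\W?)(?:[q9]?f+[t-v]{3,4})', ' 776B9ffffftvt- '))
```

False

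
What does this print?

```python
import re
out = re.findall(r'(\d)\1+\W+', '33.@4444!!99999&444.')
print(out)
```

['3', '4', '9', '4']

A backreference is literal: `\1` must see the identical characters the first group matched.
With a single group, `findall` returns only what that group captured — 4 items.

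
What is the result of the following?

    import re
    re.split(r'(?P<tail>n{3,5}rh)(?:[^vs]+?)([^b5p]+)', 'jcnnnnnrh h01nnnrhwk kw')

['jc', 'nnnnnrh', 'h01nnnrhwk kw', '']

The pattern matches 3 to 5 of a literal 'n', then the literal 'rh' (captured as 'tail'); then one or more of any character except [vs] (lazy) (non-capturing group); then one or more of any character except [b5p] (captured).
A `+?`/`*?`/`{m,n}?` starts at its minimum and grows only as far as needed for what follows to match.
Matches to split on: at [2:23] → 'nnnnnrh h01nnnrhwk kw'.
With a capturing group present, the delimiter's captured portion is kept in the result list.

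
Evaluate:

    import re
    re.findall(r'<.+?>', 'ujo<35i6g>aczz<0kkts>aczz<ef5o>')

['<35i6g>', '<0kkts>', '<ef5o>']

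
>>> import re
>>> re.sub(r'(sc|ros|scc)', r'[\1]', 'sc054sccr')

'[sc]054[sc]cr'

Branches in `(...|...)` are attempted left-to-right; the first branch that allows the whole pattern to succeed is taken.
Matches: at [0:2] → 'sc'; at [5:7] → 'sc'.
Each match is replaced using the text its own group 1 captured.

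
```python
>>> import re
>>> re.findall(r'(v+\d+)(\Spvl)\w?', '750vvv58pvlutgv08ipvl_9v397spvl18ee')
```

[('vvv5', '8pvl'), ('v08', 'ipvl'), ('v397', 'spvl')]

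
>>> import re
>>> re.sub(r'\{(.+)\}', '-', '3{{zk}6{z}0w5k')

'3-0w5k'

Matches: at [1:10] → '{{zk}6{z}'.
Every occurrence is swapped for '-'.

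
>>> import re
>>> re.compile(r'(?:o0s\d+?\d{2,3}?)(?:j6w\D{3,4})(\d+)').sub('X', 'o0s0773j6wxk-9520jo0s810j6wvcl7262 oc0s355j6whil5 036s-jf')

'XjX oc0s355j6whil5 036s-jf'

Pattern: the literal 'o0s', then one or more of a digit (lazy), then 2 to 3 of a digit (lazy) (non-capturing group); then the literal 'j6w', then 3 to 4 of a non-digit (non-capturing group); then one or more of a digit (captured).
Matches: at [0:17] → 'o0s0773j6wxk-9520'; at [18:34] → 'o0s810j6wvcl7262'.
Every occurrence is swapped for 'X'.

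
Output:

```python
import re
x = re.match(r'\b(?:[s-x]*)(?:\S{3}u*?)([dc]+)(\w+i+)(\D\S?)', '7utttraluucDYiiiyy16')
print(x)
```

None

This matches a word boundary (`\b`, zero-width); then zero or more of a character in [s-x] (non-capturing group); then exactly 3 of a non-whitespace character, then zero or more of the literal 'u' (lazy) (non-capturing group); then one or more of one of [dc] (captured); then one or more of a word character, then one or more of the literal 'i' (captured); then a non-digit, then optionally a non-whitespace character (captured).
With `match`, the pattern is implicitly anchored at the beginning.
Here the pattern fails at index 0, so the call returns None.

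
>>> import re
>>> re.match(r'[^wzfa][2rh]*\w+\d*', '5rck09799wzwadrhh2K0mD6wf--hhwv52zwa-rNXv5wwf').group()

'5rck09799wzwadrhh2K0mD6wf'

The pattern matches any character except [wzfa]; then zero or more of one of [2rh], then one or more of a word character, then zero or more of a digit.
`re.match` won't scan ahead — the pattern has to work from the very first character.
The match spans [0:25] → '5rck09799wzwadrhh2K0mD6wf'.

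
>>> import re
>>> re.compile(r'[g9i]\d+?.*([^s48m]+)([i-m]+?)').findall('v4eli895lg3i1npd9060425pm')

This matches one of [g9i], then one or more of a digit (lazy), then zero or more of any character; then one or more of any character except [s48m] (captured); then one or more of a character in [i-m] (lazy) (captured).
Matches: at [4:25] match 'i895lg3i1npd9060425pm', groups = ('p', 'm').
With 2 capturing groups, `findall` returns a 2-tuple per match.

[('p', 'm')]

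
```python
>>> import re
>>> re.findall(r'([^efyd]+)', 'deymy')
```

['m']

The pattern matches one or more of any character except [efyd] (captured).
Walking the string: at [3:4] match 'm', group 1 = 'm'.
`findall` collects group 1 from the one match (1 total).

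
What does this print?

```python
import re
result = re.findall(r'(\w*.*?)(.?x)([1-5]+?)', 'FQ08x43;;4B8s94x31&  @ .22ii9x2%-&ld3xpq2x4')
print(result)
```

[('FQ08x43;;4B8s9', '4x', '3'), ('1&  @ .22ii', '9x', '2'), ('%-&ld3xpq', '2x', '4')]

Pattern: zero or more of a word character, then zero or more of any character (lazy) (captured); then optionally any character, then the literal 'x' (captured); then one or more of a character in [1-5] (lazy) (captured).
A `+?`/`*?`/`{m,n}?` starts at its minimum and grows only as far as needed for what follows to match.
Matches: at [0:17] match 'FQ08x43;;4B8s94x3', groups = ('FQ08x43;;4B8s9', '4x', '3'); at [17:31] match '1&  @ .22ii9x2', groups = ('1&  @ .22ii', '9x', '2'); at [31:43] match '%-&ld3xpq2x4', groups = ('%-&ld3xpq', '2x', '4').
`findall` packs the 3 group values into a tuple for every match.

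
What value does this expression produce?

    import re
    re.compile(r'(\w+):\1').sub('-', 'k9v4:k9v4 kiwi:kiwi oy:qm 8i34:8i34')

'- - oy:qm -'

`\1` has to match the exact text group 1 already captured.
`sub` substitutes '-' at each match site.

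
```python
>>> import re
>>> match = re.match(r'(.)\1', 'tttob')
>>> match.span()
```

`re.match` only tries the pattern at the start of the string.
The match spans [0:2] → 'tt'.

(0, 2)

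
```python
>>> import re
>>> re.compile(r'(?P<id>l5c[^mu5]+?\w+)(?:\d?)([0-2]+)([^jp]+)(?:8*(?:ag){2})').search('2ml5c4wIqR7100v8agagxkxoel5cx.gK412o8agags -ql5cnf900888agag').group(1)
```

'l5c4wIqR710'

The match spans [2:60] → 'l5c4wIqR7100v8agagxkxoel5cx.gK412o8agags -ql5cnf900888agag'.
Captured: group 1 = 'l5c4wIqR710', group 2 = '0', group 3 = 'v8agagxkxoel5cx.gK412o8agags -ql5cnf900888'.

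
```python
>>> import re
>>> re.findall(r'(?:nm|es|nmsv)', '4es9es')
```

['es', 'es']

Walking the string: at [1:3] → 'es'; at [4:6] → 'es'.
No capturing groups, so `findall` returns the 2 full match strings.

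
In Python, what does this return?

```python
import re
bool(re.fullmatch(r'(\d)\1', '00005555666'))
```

`\1` is not a pattern — it's the concrete string captured by group 1, re-applied verbatim.
For `fullmatch`, every character of the input must be accounted for by the pattern.
Here the pattern can't cover the whole string, so the call returns None, and `bool(None)` is False.

False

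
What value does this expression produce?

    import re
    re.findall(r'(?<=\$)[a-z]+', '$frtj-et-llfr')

The lookaround is zero-width — it requires the adjacent text to match without consuming it, so the asserted text isn't part of the match.
Walking the string: at [1:5] → 'frtj'.
No capturing groups, so `findall` returns the 1 full match string.

['frtj']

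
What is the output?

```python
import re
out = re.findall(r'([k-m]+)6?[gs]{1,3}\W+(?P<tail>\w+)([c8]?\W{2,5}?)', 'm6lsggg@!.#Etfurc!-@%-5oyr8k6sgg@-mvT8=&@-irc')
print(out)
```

Because the quantifier is non-greedy, it stops expanding at the earliest point where the rest of the pattern can succeed.
Multiple groups make `findall` return tuples — one 3-tuple for the one match.

[('k', 'mvT8', '=&')]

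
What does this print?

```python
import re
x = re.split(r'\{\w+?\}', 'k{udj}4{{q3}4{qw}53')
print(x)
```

Each match becomes a cut point; 4 segments remain.

['k', '4{', '4', '53']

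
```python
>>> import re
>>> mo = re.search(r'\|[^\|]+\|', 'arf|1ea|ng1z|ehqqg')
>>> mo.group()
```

`search` walks the string left to right and returns the first match it finds.
The match spans [3:8] → '|1ea|'.

'|1ea|'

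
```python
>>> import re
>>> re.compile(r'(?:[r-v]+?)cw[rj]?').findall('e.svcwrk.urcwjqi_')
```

['svcwr', 'urcwj']

The pattern matches one or more of a character in [r-v] (lazy) (non-capturing group); then the literal 'cw', then optionally one of [rj].
No capturing groups, so `findall` returns the 2 full match strings.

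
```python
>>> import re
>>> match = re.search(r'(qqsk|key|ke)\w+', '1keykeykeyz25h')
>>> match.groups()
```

('key',)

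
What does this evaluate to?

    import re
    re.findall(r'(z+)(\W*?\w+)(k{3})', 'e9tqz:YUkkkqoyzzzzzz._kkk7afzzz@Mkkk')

[('z', ':YU', 'kkk'), ('zzzzzz', '._', 'kkk'), ('zzz', '@M', 'kkk')]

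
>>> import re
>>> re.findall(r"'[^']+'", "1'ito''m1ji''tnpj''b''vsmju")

["'ito'", "'m1ji'", "'tnpj'", "'b'"]

Matches: at [1:6] → "'ito'"; at [6:12] → "'m1ji'"; at [12:18] → "'tnpj'"; at [18:21] → "'b'".
No capturing groups, so `findall` returns the 4 full match strings.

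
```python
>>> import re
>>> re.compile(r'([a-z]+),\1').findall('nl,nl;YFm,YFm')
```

The backreference `\1` re-matches whatever the first group consumed, character for character.
With a single group, `findall` returns only what that group captured — 1 item.

['nl']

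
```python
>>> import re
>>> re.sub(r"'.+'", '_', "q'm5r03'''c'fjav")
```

'q_fjav'

Each match is replaced by '_'.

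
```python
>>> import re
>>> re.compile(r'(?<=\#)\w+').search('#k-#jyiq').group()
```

The positive lookaround only admits positions where the adjacent text matches; those characters stay outside the span.
`re.search` tries every starting position until one works.
The match spans [1:2] → 'k'.

'k'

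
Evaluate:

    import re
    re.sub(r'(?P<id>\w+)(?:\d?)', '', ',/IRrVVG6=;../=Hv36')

',/=;../='

Each match is replaced by ''.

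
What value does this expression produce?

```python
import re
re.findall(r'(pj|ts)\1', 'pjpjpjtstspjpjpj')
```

['pj', 'ts', 'pj']

The backreference `\1` re-matches whatever the first group consumed, character for character.
`findall` collects group 1 from each match (3 total).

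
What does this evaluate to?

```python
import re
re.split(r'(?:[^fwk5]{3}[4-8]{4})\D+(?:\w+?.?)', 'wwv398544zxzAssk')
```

The pattern matches exactly 3 of any character except [fwk5], then exactly 4 of a character in [4-8] (non-capturing group); then one or more of a non-digit; then one or more of a word character (lazy), then optionally any character (non-capturing group).
Matches to split on: at [2:16] → 'v398544zxzAssk'.
`split` removes every match and returns the 2 fragments in between.

['ww', '']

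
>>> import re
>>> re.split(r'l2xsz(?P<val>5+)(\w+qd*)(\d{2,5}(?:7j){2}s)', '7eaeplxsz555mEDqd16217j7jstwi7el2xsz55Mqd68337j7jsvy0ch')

['7eaeplxsz555mEDqd16217j7jstwi7e', '55', 'Mqd', '68337j7js', 'vy0ch']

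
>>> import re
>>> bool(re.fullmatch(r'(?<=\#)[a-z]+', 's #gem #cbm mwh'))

False

The positive lookaround only admits positions where the adjacent text matches; those characters stay outside the span.
`re.fullmatch` is like wrapping the pattern in `^…$` (in single-line mode).
Here the pattern can't cover the whole string, so the call returns None, and `bool(None)` is False.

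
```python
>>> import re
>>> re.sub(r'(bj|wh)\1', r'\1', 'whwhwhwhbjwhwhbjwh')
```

'whwhbjwhbjwh'

After group 1 captures some text, `\1` only succeeds where that same text appears again.
Matches: at [0:4] → 'whwh'; at [4:8] → 'whwh'; at [10:14] → 'whwh'.
`\1` in the replacement pulls in group 1's text for each match.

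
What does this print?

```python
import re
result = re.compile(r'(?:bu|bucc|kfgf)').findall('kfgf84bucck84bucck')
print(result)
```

['kfgf', 'bu', 'bu']

Alternation tries branches left to right and keeps the first one that lets the overall match succeed at that position.
Scanning left to right: at [0:4] → 'kfgf'; at [6:8] → 'bu'; at [13:15] → 'bu'.
Since nothing is captured, `findall` lists the 3 matched substrings directly.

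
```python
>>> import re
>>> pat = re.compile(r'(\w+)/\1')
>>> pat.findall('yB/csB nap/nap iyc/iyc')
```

['nap', 'iyc']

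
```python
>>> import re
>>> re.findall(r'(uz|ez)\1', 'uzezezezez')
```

['ez', 'ez']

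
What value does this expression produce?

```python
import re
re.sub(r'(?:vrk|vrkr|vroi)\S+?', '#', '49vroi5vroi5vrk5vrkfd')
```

'49####d'

Matches: at [2:7] → 'vroi5'; at [7:12] → 'vroi5'; at [12:16] → 'vrk5'; at [16:20] → 'vrkf'.
Every occurrence is swapped for '#'.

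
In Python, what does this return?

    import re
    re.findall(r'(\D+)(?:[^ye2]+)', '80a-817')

The pattern matches one or more of a non-digit (captured); then one or more of any character except [ye2] (non-capturing group).
Scanning left to right: at [2:7] match 'a-817', group 1 = 'a-'.
With a single group, `findall` returns only what that group captured — 1 item.

['a-']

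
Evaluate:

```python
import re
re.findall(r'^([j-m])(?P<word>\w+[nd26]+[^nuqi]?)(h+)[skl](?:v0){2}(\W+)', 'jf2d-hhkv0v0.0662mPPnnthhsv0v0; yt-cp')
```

[('j', 'f2d-', 'hh', '.')]

The pattern matches anchored at the start of the string; then a character in [j-m] (captured); then one or more of a word character, then one or more of one of [nd26], then optionally any character except [nuqi] (captured as 'word'); then one or more of a literal 'h' (captured); then one of [skl], then the literal 'v0' repeated 2 times; then one or more of a non-word character (captured).
Multiple groups make `findall` return tuples — one 4-tuple for the one match.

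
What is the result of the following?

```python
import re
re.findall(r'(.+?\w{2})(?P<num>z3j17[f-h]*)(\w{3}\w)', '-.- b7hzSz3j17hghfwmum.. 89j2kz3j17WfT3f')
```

The pattern matches one or more of any character (lazy), then exactly 2 of a word character (captured); then the literal 'z3', then the literal 'j17', then zero or more of a character in [f-h] (captured as 'num'); then exactly 3 of a word character, then a word character (captured).
`findall` packs the 3 group values into a tuple for every match.

[('-.- b7hzS', 'z3j17hghf', 'wmum'), ('.. 89j2k', 'z3j17', 'WfT3')]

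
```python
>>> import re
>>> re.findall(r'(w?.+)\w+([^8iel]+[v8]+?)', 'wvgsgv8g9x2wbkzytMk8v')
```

A non-greedy quantifier consumes as few characters as it can — just enough that the remainder of the pattern still matches from where it stops; whatever follows it matches normally.
Multiple groups make `findall` return tuples — one 2-tuple for the one match.

[('wvgsgv8g9x2wbkzyt', 'k8')]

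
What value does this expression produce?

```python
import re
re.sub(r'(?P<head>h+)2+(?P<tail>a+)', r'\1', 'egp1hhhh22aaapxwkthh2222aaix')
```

This matches one or more of a literal 'h' (captured as 'head'); then one or more of a literal '2'; then one or more of a literal 'a' (captured as 'tail').
The replacement refers to a captured group, so each match is rewritten using its own captured text.

'egp1hhhhpxwkthhix'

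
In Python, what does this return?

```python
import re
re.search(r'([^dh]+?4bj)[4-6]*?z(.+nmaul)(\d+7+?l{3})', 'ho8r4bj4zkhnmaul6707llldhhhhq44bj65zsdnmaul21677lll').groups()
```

('o8r4bj', 'khnmaul6707llldhhhhq44bj65zsdnmaul', '21677lll')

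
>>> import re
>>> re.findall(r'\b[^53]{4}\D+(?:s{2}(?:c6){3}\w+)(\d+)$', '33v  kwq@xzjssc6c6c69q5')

Pattern: a word boundary (`\b`, zero-width); then exactly 4 of any character except [53], then one or more of a non-digit; then exactly 2 of the literal 's', then the literal 'c6' repeated 3 times, then one or more of a word character (non-capturing group); then one or more of a digit (captured); then anchored at the end.
Walking the string: at [3:23] match '  kwq@xzjssc6c6c69q5', group 1 = '5'.
With a single group, `findall` returns only what that group captured — 1 item.

['5']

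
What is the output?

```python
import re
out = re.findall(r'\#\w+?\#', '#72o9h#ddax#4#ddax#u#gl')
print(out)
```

['#72o9h#', '#4#', '#u#']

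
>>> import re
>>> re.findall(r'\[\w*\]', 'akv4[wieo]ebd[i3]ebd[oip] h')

['[wieo]', '[i3]', '[oip]']

Scanning left to right: at [4:10] → '[wieo]'; at [13:17] → '[i3]'; at [20:25] → '[oip]'.
No capturing groups, so `findall` returns the 3 full match strings.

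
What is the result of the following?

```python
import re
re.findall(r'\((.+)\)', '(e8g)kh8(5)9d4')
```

['e8g)kh8(5']

`findall` collects group 1 from the one match (1 total).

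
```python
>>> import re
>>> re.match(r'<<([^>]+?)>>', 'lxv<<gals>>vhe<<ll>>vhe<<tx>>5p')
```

`re.match` only tries the pattern at the start of the string.
Here the string doesn't start with a match, so the call returns None.

None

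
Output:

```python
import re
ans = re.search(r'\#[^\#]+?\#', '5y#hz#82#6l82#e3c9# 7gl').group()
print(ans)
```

#hz#

The match spans [2:6] → '#hz#'.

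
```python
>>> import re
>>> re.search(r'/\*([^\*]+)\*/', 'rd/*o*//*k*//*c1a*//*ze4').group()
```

The match spans [2:7] → '/*o*/'.

'/*o*/'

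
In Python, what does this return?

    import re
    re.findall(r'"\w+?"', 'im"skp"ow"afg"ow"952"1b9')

['"skp"', '"afg"', '"952"']

Scanning left to right: at [2:7] → '"skp"'; at [9:14] → '"afg"'; at [16:21] → '"952"'.
No capturing groups, so `findall` returns the 3 full match strings.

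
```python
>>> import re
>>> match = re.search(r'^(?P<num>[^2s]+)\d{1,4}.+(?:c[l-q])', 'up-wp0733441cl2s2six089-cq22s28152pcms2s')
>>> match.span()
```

The pattern matches anchored at the start of the string; then one or more of any character except [2s] (captured as 'num'); then 1 to 4 of a digit, then one or more of any character; then the literal 'c', then a character in [l-q] (non-capturing group).
The match spans [0:37] → 'up-wp0733441cl2s2six089-cq22s28152pcm'.

(0, 37)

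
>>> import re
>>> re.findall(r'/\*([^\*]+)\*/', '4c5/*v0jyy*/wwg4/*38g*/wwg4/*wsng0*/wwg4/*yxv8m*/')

['v0jyy', '38g', 'wsng0', 'yxv8m']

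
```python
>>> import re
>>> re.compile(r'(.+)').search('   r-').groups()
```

The match spans [0:5] → '   r-'.
Captured: group 1 = '   r-'.

('   r-',)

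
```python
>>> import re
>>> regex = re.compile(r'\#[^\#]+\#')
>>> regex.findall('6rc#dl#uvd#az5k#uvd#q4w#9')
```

Matches: at [3:7] → '#dl#'; at [10:16] → '#az5k#'; at [19:24] → '#q4w#'.
No capturing groups, so `findall` returns the 3 full match strings.

['#dl#', '#az5k#', '#q4w#']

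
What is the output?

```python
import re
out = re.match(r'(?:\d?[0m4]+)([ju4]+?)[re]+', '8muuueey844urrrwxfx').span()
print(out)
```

(0, 7)

`re.match` won't scan ahead — the pattern has to work from the very first character.
The match spans [0:7] → '8muuuee'.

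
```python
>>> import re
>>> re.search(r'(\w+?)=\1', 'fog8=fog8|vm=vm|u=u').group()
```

A backreference is literal: `\1` must see the identical characters the first group matched.
`re.search` tries every starting position until one works.
The match spans [0:9] → 'fog8=fog8'.
Captured: group 1 = 'fog8'.

'fog8=fog8'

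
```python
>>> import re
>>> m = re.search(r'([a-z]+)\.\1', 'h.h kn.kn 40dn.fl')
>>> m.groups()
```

('h',)

A backreference is literal: `\1` must see the identical characters the first group matched.
`search` walks the string left to right and returns the first match it finds.
The match spans [0:3] → 'h.h'.
Captured: group 1 = 'h'.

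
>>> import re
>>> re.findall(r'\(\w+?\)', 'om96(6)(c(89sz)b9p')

Scanning left to right: at [4:7] → '(6)'; at [9:15] → '(89sz)'.
`findall` yields the raw match text (2 of them) because the pattern has no groups.

['(6)', '(89sz)']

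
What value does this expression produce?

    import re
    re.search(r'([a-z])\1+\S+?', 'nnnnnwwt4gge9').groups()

('n',)

The match spans [0:6] → 'nnnnnw'.
Captured: group 1 = 'n'.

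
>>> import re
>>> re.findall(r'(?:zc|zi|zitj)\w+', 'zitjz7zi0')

`findall` yields the raw match text (1 of them) because the pattern has no groups.

['zitjz7zi0']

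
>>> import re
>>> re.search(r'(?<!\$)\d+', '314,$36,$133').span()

(0, 3)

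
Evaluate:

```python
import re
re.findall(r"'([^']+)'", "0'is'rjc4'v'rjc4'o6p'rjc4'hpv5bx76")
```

['is', 'v', 'o6p']

Matches: at [1:5] match "'is'", group 1 = 'is'; at [9:12] match "'v'", group 1 = 'v'; at [16:21] match "'o6p'", group 1 = 'o6p'.
`findall` collects group 1 from each match (3 total).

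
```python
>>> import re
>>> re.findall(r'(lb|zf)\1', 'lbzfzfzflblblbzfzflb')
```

The backreference `\1` re-matches whatever the first group consumed, character for character.
Because there's exactly one group, `findall` drops the full match and keeps group 1 from each hit.

['zf', 'lb', 'zf']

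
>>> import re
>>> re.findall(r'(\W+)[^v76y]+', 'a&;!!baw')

['&;!!']

With a single group, `findall` returns only what that group captured — 1 item.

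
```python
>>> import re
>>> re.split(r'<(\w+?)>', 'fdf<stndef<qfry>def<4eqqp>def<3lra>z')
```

Matches to split on: at [10:16] → '<qfry>'; at [19:26] → '<4eqqp>'; at [29:35] → '<3lra>'.
Because the pattern has a capturing group, `split` also inserts each captured text between the pieces.

['fdf<stndef', 'qfry', 'def', '4eqqp', 'def', '3lra', 'z']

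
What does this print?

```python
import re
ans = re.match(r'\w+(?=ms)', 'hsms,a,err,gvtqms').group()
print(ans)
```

With `match`, the pattern is implicitly anchored at the beginning.
The match spans [0:2] → 'hs'.

hs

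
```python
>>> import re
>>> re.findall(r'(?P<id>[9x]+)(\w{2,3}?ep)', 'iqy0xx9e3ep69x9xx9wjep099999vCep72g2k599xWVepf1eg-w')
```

2 groups means each result is a tuple of 2 captured strings — 4 here.

[('xx9', 'e3ep'), ('9x9xx9', 'wjep'), ('99999', 'vCep'), ('99x', 'WVep')]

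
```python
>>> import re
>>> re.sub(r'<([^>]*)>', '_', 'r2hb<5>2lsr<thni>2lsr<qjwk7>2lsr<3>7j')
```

Every occurrence is swapped for '_'.

'r2hb_2lsr_2lsr_2lsr_7j'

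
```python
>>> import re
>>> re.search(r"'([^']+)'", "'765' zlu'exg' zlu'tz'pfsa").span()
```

(0, 5)

`re.search` tries every starting position until one works.
The match spans [0:5] → "'765'".
Captured: group 1 = '765'.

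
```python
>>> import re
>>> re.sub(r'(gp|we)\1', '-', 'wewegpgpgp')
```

After group 1 captures some text, `\1` only succeeds where that same text appears again.
Matches: at [0:4] → 'wewe'; at [4:8] → 'gpgp'.
Each match is replaced by '-'.

'--gp'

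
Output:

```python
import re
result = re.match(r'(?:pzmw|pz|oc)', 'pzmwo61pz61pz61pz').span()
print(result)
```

(0, 4)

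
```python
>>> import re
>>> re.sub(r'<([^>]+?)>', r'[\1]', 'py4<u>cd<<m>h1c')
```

Each match is replaced using the text its own group 1 captured.

'py4[u]cd[<m]h1c'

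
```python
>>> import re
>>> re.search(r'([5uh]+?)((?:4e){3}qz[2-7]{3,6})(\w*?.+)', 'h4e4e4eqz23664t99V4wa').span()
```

(0, 21)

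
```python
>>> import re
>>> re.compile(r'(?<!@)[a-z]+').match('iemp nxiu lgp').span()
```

(0, 4)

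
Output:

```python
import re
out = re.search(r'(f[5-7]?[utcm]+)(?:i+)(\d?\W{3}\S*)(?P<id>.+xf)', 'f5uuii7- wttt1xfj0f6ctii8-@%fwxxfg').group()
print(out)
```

The match spans [18:33] → 'f6ctii8-@%fwxxf'.

f6ctii8-@%fwxxf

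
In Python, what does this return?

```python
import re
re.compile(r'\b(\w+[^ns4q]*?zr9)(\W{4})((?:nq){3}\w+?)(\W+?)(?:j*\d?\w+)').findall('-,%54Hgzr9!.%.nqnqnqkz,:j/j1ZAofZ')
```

[('54Hgzr9', '!.%.', 'nqnqnqkz', ',:')]

The pattern matches a word boundary (`\b`, zero-width); then one or more of a word character, then zero or more of any character except [ns4q] (lazy), then the literal 'zr9' (captured); then exactly 4 of a non-word character (captured); then the literal 'nq' repeated 3 times, then one or more of a word character (lazy) (captured); then one or more of a non-word character (lazy) (captured); then zero or more of the literal 'j', then optionally a digit, then one or more of a word character (non-capturing group).
Walking the string: at [3:25] match '54Hgzr9!.%.nqnqnqkz,:j', groups = ('54Hgzr9', '!.%.', 'nqnqnqkz', ',:').
With 4 capturing groups, `findall` returns a 4-tuple per match.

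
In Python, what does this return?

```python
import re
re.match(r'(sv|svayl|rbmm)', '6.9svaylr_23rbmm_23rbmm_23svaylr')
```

`re.match` only tries the pattern at the start of the string.
Here the string doesn't start with a match, so the call returns None.

None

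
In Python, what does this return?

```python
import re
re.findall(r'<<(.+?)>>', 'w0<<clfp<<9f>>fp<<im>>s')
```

One capturing group, so `findall` returns just the captured substring from each match — 2 in all.

['clfp<<9f', 'im']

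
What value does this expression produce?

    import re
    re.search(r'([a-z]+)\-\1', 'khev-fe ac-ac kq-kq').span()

(8, 13)

A backreference is literal: `\1` must see the identical characters the first group matched.
The match spans [8:13] → 'ac-ac'.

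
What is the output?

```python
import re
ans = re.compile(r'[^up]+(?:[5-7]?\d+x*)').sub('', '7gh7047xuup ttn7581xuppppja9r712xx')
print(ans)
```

The pattern matches one or more of any character except [up]; then optionally a character in [5-7], then one or more of a digit, then zero or more of a literal 'x' (non-capturing group).
Matches: at [0:8] → '7gh7047x'; at [11:20] → ' ttn7581x'; at [25:34] → 'ja9r712xx'.
Each match is replaced by ''.

uupupppp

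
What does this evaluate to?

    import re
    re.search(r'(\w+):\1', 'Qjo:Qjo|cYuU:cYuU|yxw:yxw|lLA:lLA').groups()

('Qjo',)

The match spans [0:7] → 'Qjo:Qjo'.
Captured: group 1 = 'Qjo'.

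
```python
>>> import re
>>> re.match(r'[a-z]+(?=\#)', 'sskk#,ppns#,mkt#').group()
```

The positive lookaround only admits positions where the adjacent text matches; those characters stay outside the span.
`re.match` won't scan ahead — the pattern has to work from the very first character.
The match spans [0:4] → 'sskk'.

'sskk'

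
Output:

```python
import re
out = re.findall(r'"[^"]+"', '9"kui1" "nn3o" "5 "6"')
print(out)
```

No capturing groups, so `findall` returns the 3 full match strings.

['"kui1"', '"nn3o"', '"5 "']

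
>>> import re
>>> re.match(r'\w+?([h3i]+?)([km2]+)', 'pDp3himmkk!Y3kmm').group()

'pDp3himmkk'

The pattern matches one or more of a word character (lazy); then one or more of one of [h3i] (lazy) (captured); then one or more of one of [km2] (captured).
With `match`, the pattern is implicitly anchored at the beginning.
The match spans [0:10] → 'pDp3himmkk'.
Captured: group 1 = '3hi', group 2 = 'mmkk'.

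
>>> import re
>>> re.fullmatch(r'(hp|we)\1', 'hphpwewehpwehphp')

`\1` is not a pattern — it's the concrete string captured by group 1, re-applied verbatim.
`re.fullmatch` requires the pattern to consume the entire string.
Here the pattern can't cover the whole string, so the call returns None.

None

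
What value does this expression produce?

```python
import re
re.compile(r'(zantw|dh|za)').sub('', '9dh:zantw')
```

'9:'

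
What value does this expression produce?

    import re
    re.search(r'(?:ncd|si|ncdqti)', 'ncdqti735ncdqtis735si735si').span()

(0, 3)

Branches in `(...|...)` are attempted left-to-right; the first branch that allows the whole pattern to succeed is taken.
The match spans [0:3] → 'ncd'.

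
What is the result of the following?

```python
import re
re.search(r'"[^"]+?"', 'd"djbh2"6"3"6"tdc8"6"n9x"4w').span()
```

Unlike `match`, `search` isn't anchored — it looks for the pattern anywhere in the string.
The match spans [1:8] → '"djbh2"'.

(1, 8)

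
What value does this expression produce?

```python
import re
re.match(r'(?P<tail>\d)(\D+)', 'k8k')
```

None

Pattern: a digit (captured as 'tail'); then one or more of a non-digit (captured).
`re.match` only tries the pattern at the start of the string.
Here position 0 doesn't satisfy it, so the call returns None.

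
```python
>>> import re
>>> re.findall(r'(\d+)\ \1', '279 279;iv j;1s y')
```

The backreference `\1` re-matches whatever the first group consumed, character for character.
Walking the string: at [0:7] match '279 279', group 1 = '279'.
Because there's exactly one group, `findall` drops the full match and keeps group 1 from the one hit.

['279']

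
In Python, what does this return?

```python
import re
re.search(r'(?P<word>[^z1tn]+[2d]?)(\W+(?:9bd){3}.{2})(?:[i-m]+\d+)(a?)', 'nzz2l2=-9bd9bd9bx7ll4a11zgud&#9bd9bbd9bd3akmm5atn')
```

None

The pattern matches one or more of any character except [z1tn], then optionally one of [2d] (captured as 'word'); then one or more of a non-word character, then the literal '9bd' repeated 3 times, then exactly 2 of any character (captured); then one or more of a character in [i-m], then one or more of a digit (non-capturing group); then optionally a literal 'a' (captured).
`re.search` scans for the first position where the pattern succeeds.
Here nothing in the string fits, so the call returns None.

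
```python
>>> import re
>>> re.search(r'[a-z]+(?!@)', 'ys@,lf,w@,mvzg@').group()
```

The negative lookaround is zero-width — it rules out positions where the adjacent text would match, without consuming anything.
The match spans [0:1] → 'y'.

'y'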